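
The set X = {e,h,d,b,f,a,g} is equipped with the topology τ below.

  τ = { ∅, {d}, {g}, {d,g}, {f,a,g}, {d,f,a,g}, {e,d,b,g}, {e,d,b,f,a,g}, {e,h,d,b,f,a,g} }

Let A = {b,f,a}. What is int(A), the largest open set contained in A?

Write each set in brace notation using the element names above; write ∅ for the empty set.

interior: largest open inside A is ∅ (from ∅)

∅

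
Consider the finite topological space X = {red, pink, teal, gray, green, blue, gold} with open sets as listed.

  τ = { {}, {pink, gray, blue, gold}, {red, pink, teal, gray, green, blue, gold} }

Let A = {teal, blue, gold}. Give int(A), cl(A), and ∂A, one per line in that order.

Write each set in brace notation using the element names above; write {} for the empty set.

int(A) = {}
cl(A)  = {red, pink, teal, gray, green, blue, gold}
∂A     = {red, pink, teal, gray, green, blue, gold}

open subsets of A: {}; so int(A) = {}
closure: X∖int(X∖A) = X∖{} = {red, pink, teal, gray, green, blue, gold}
∂A = {red, pink, teal, gray, green, blue, gold} minus {} = {red, pink, teal, gray, green, blue, gold}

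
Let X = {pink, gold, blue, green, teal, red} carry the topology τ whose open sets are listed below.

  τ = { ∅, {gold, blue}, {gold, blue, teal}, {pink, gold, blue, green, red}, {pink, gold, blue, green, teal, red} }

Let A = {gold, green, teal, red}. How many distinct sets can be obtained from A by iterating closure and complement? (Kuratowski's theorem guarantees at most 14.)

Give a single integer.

4

cl via duality: int({pink, blue}) = ∅, so X∖∅ = {pink, gold, blue, green, teal, red}
Write k for closure, c for complement:
  1. A     = {gold, green, teal, red}
  2. kA    = {pink, gold, blue, green, teal, red}
  3. cA    = {pink, blue}
  4. ckA   = ∅
applying k or c yields no new set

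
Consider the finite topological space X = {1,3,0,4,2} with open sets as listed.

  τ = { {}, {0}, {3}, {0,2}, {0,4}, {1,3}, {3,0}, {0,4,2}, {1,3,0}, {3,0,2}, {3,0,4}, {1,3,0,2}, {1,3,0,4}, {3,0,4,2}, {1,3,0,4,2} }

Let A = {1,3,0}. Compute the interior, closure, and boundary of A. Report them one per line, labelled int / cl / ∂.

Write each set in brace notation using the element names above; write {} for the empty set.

int(A) = {1,3,0}
cl(A)  = {1,3,0,4,2}
∂A     = {4,2}

interior: largest open inside A is {1,3,0} (from {}, {0}, {3}, {3,0}, {1,3}, {1,3,0})
cl via duality: int({4,2}) = {}, so X∖{} = {1,3,0,4,2}
cl∖int = {4,2}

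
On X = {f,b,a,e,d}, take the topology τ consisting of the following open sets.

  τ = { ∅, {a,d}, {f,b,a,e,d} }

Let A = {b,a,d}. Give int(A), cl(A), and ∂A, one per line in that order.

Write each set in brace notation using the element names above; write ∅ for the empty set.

int(A) = {a,d}
cl(A)  = {f,b,a,e,d}
∂A     = {f,b,e}

opens ⊆ A: ∅, {a,d}; union → int = {a,d}
complement {f,e}; its interior ∅; cl(A) = X∖∅ = {f,b,a,e,d}
boundary = {f,b,a,e,d} ∖ {a,d} = {f,b,e}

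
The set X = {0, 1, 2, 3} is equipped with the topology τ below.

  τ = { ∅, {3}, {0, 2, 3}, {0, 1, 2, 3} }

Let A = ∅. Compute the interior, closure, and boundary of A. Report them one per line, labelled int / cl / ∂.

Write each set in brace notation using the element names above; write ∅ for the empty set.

interior: largest open inside A is ∅ (from ∅)
cl via duality: int({0, 1, 2, 3}) = {0, 1, 2, 3}, so X∖{0, 1, 2, 3} = ∅
cl∖int = ∅

int(A) = ∅
cl(A)  = ∅
∂A     = ∅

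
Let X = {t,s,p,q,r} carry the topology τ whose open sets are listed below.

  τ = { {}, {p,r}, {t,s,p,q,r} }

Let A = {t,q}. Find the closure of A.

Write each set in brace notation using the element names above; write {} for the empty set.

X∖A={s,p,r}, int(X∖A)={p,r}, hence cl(A)={t,s,q}

{t,s,q}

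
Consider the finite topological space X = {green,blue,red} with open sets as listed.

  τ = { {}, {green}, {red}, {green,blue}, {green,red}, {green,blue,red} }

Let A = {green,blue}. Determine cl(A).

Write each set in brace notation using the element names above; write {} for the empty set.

complement {red}; its interior {red}; cl(A) = X∖{red} = {green,blue}

{green,blue}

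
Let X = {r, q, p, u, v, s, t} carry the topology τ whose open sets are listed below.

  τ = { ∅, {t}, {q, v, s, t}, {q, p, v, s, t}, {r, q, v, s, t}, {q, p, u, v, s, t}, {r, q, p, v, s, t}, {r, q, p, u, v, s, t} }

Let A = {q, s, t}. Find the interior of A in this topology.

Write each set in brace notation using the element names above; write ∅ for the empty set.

{t}

open subsets of A: ∅, {t}; so int(A) = {t}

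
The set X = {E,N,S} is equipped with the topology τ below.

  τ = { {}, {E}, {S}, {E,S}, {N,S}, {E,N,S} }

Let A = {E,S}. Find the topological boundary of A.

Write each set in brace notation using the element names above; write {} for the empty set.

{N}

interior: largest open inside A is {E,S} (from {}, {E}, {S}, {E,S})
cl via duality: int({N}) = {}, so X∖{} = {E,N,S}
cl∖int = {N}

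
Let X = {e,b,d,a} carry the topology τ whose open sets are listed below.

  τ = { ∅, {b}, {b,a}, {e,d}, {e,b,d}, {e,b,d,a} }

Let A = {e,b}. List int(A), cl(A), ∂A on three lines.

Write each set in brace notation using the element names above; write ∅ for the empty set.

opens ⊆ A: ∅, {b}; union → int = {b}
complement {d,a}; its interior ∅; cl(A) = X∖∅ = {e,b,d,a}
boundary = {e,b,d,a} ∖ {b} = {e,d,a}

int(A) = {b}
cl(A)  = {e,b,d,a}
∂A     = {e,d,a}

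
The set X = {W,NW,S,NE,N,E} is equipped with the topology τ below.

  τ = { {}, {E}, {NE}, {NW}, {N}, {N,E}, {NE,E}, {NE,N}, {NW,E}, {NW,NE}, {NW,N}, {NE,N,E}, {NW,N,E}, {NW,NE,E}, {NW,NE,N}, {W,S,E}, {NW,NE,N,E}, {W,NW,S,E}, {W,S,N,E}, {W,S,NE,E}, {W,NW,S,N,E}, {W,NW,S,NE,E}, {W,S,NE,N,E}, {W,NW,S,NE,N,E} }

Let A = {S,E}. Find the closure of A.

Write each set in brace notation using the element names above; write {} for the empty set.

complement {W,NW,NE,N}; its interior {NW,NE,N}; cl(A) = X∖{NW,NE,N} = {W,S,E}

{W,S,E}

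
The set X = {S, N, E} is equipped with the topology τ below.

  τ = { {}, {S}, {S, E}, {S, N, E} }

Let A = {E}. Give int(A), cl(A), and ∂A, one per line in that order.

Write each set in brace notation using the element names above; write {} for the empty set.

opens ⊆ A: {}; union → int = {}
complement {S, N}; its interior {S}; cl(A) = X∖{S} = {N, E}
boundary = {N, E} ∖ {} = {N, E}

int(A) = {}
cl(A)  = {N, E}
∂A     = {N, E}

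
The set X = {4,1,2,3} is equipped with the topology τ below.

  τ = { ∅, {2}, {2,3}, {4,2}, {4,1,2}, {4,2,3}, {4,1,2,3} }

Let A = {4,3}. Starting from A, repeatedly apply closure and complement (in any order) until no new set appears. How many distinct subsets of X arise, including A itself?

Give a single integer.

6

X∖A={1,2}, int(X∖A)={2}, hence cl(A)={4,1,3}
Orbit (k=closure, c=complement):
  1. A     = {4,3}
  2. kA    = {4,1,3}
  3. cA    = {1,2}
  4. ckA   = {2}
  5. kcA   = {4,1,2,3}
  6. ckcA  = ∅
(closed under both — stop)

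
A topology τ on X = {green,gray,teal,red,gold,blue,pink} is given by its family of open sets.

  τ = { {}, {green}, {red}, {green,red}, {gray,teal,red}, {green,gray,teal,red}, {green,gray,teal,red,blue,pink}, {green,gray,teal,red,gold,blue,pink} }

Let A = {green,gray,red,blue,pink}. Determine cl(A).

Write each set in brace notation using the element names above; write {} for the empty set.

{green,gray,teal,red,gold,blue,pink}

closure: X∖int(X∖A) = X∖{} = {green,gray,teal,red,gold,blue,pink}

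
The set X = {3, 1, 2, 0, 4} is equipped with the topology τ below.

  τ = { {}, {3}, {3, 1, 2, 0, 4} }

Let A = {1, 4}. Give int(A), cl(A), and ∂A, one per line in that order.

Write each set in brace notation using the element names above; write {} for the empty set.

U open, U⊆A: {}. int(A) = ⋃ = {}
X∖A={3, 2, 0}, int(X∖A)={3}, hence cl(A)={1, 2, 0, 4}
∂A: remove int from cl → {1, 2, 0, 4}

int(A) = {}
cl(A)  = {1, 2, 0, 4}
∂A     = {1, 2, 0, 4}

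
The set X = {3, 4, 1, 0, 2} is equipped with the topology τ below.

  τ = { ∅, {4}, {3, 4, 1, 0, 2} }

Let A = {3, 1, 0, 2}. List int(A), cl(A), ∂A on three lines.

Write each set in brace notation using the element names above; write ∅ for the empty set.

opens ⊆ A: ∅; union → int = ∅
complement {4}; its interior {4}; cl(A) = X∖{4} = {3, 1, 0, 2}
boundary = {3, 1, 0, 2} ∖ ∅ = {3, 1, 0, 2}

int(A) = ∅
cl(A)  = {3, 1, 0, 2}
∂A     = {3, 1, 0, 2}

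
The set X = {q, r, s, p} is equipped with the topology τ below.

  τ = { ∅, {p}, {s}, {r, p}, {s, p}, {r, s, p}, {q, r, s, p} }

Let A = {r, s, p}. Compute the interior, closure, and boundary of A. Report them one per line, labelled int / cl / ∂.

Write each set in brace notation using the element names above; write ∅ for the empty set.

open subsets of A: ∅, {s}, {p}, {r, p}, {s, p}, {r, s, p}; so int(A) = {r, s, p}
closure: X∖int(X∖A) = X∖∅ = {q, r, s, p}
∂A = {q, r, s, p} minus {r, s, p} = {q}

int(A) = {r, s, p}
cl(A)  = {q, r, s, p}
∂A     = {q}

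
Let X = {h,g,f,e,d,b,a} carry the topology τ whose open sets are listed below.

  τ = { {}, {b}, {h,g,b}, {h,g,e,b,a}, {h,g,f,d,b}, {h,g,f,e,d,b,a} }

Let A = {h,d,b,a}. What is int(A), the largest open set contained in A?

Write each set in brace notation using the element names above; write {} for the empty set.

{b}

opens ⊆ A: {}, {b}; union → int = {b}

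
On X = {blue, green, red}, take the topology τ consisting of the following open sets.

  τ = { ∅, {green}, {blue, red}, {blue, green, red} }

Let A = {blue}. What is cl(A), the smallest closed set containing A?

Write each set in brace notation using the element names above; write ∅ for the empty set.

X∖A={green, red}, int(X∖A)={green}, hence cl(A)={blue, red}

{blue, red}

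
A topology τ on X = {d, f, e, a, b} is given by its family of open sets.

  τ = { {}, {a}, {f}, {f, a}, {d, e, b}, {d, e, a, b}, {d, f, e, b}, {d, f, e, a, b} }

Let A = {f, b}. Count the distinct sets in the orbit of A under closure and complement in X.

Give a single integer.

6

closure: X∖int(X∖A) = X∖{a} = {d, f, e, b}
Let k=closure and c=complement:
  1. A     = {f, b}
  2. kA    = {d, f, e, b}
  3. cA    = {d, e, a}
  4. ckA   = {a}
  5. kcA   = {d, e, a, b}
  6. ckcA  = {f}
— saturated at 6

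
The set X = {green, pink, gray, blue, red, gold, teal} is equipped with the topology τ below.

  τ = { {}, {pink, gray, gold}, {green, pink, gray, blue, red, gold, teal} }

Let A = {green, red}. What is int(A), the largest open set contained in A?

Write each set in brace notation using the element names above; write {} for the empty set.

interior: largest open inside A is {} (from {})

{}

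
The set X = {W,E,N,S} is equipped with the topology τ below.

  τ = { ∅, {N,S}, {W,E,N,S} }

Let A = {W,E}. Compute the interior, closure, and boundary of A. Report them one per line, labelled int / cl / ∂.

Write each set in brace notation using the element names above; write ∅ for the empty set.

open subsets of A: ∅; so int(A) = ∅
closure: X∖int(X∖A) = X∖{N,S} = {W,E}
∂A = {W,E} minus ∅ = {W,E}

int(A) = ∅
cl(A)  = {W,E}
∂A     = {W,E}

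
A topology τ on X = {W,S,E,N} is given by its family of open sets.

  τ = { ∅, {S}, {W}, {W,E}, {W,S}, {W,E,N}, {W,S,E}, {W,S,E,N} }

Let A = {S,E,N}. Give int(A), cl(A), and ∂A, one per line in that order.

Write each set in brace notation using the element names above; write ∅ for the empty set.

open subsets of A: ∅, {S}; so int(A) = {S}
closure: X∖int(X∖A) = X∖{W} = {S,E,N}
∂A = {S,E,N} minus {S} = {E,N}

int(A) = {S}
cl(A)  = {S,E,N}
∂A     = {E,N}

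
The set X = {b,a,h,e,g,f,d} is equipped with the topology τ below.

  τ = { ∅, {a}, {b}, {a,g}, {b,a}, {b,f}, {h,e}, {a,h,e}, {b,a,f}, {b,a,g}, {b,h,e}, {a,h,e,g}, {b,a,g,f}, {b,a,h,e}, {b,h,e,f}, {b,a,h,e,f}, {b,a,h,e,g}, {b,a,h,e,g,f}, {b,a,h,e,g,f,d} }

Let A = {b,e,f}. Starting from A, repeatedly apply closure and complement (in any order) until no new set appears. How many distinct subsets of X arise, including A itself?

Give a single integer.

closure: X∖int(X∖A) = X∖{a,g} = {b,h,e,f,d}
Let k=closure and c=complement:
  1. A     = {b,e,f}
  2. kA    = {b,h,e,f,d}
  3. cA    = {a,h,g,d}
  4. ckA   = {a,g}
  5. kcA   = {a,h,e,g,d}
  6. kckA  = {a,g,d}
  7. ckcA  = {b,f}
  8. ckckA = {b,h,e,f}
  9. kckcA = {b,f,d}
  10. ckckcA = {a,h,e,g}
— saturated at 10

10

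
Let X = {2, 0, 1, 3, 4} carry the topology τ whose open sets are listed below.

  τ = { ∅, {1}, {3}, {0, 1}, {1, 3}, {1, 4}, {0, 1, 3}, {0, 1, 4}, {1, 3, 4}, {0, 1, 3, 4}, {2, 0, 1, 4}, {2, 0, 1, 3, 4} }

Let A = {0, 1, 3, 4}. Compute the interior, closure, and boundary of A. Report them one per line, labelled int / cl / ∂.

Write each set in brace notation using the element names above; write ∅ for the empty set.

int(A) = {0, 1, 3, 4}
cl(A)  = {2, 0, 1, 3, 4}
∂A     = {2}

open subsets of A: ∅, {3}, {1}, {1, 3}, {1, 4}, {0, 1}, {0, 1, 3}, {1, 3, 4}, {0, 1, 4}, {0, 1, 3, 4}; so int(A) = {0, 1, 3, 4}
closure: X∖int(X∖A) = X∖∅ = {2, 0, 1, 3, 4}
∂A = {2, 0, 1, 3, 4} minus {0, 1, 3, 4} = {2}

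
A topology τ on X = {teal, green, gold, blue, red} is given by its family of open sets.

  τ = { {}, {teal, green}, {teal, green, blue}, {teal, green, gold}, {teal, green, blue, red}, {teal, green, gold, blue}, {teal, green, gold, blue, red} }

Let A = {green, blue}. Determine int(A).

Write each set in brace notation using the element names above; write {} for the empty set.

{}

opens ⊆ A: {}; union → int = {}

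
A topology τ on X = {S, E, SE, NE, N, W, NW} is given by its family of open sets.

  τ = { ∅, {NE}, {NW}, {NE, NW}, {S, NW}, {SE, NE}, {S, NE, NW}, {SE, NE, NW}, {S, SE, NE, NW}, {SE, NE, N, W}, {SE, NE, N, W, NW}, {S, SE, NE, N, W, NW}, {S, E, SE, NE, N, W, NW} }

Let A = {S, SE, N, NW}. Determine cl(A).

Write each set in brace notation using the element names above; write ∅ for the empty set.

closure: X∖int(X∖A) = X∖{NE} = {S, E, SE, N, W, NW}

{S, E, SE, N, W, NW}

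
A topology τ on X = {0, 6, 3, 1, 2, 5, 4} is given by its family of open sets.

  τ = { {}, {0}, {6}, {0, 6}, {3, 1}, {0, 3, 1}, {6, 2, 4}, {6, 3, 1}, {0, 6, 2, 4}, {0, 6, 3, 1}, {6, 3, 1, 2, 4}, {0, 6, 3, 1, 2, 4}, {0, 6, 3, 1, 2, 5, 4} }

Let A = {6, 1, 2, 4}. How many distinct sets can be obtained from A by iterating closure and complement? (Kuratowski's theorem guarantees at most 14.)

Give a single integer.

10

complement {0, 3, 5}; its interior {0}; cl(A) = X∖{0} = {6, 3, 1, 2, 5, 4}
With k = closure, c = complement:
  1. A     = {6, 1, 2, 4}
  2. kA    = {6, 3, 1, 2, 5, 4}
  3. cA    = {0, 3, 5}
  4. ckA   = {0}
  5. kcA   = {0, 3, 1, 5}
  6. kckA  = {0, 5}
  7. ckcA  = {6, 2, 4}
  8. ckckA = {6, 3, 1, 2, 4}
  9. kckcA = {6, 2, 5, 4}
  10. ckckcA = {0, 3, 1}
k, c of each give nothing new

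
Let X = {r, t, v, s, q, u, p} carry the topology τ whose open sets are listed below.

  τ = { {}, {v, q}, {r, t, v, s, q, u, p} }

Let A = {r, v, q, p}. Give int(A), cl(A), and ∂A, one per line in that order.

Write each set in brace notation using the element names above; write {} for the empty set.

int(A) = {v, q}
cl(A)  = {r, t, v, s, q, u, p}
∂A     = {r, t, s, u, p}

U open, U⊆A: {}, {v, q}. int(A) = ⋃ = {v, q}
X∖A={t, s, u}, int(X∖A)={}, hence cl(A)={r, t, v, s, q, u, p}
∂A: remove int from cl → {r, t, s, u, p}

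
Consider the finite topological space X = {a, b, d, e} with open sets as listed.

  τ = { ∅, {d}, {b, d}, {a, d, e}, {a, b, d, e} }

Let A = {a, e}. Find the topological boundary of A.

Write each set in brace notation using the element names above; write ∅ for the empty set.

{a, e}

U open, U⊆A: ∅. int(A) = ⋃ = ∅
X∖A={b, d}, int(X∖A)={b, d}, hence cl(A)={a, e}
∂A: remove int from cl → {a, e}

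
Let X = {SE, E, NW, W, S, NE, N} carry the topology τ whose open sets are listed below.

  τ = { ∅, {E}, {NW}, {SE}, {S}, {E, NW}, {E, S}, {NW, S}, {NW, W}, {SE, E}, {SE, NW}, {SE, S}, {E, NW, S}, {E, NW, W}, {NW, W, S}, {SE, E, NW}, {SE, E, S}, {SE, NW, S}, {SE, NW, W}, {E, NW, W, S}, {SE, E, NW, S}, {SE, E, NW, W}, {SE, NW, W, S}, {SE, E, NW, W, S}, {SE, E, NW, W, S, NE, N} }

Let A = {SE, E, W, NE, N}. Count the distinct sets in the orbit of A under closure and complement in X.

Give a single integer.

complement {NW, S}; its interior {NW, S}; cl(A) = X∖{NW, S} = {SE, E, W, NE, N}
With k = closure, c = complement:
  1. A     = {SE, E, W, NE, N}
  2. cA    = {NW, S}
  3. kcA   = {NW, W, S, NE, N}
  4. ckcA  = {SE, E}
  5. kckcA = {SE, E, NE, N}
  6. ckckcA = {NW, W, S}
k, c of each give nothing new

6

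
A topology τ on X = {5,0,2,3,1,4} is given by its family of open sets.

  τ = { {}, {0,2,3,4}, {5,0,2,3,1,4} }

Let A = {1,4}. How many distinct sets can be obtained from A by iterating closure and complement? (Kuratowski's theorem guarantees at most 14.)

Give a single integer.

4

complement {5,0,2,3}; its interior {}; cl(A) = X∖{} = {5,0,2,3,1,4}
With k = closure, c = complement:
  1. A     = {1,4}
  2. kA    = {5,0,2,3,1,4}
  3. cA    = {5,0,2,3}
  4. ckA   = {}
k, c of each give nothing new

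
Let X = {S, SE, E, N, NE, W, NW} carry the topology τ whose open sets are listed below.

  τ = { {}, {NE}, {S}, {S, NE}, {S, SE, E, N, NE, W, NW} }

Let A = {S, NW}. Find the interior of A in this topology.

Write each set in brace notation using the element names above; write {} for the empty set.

opens ⊆ A: {}, {S}; union → int = {S}

{S}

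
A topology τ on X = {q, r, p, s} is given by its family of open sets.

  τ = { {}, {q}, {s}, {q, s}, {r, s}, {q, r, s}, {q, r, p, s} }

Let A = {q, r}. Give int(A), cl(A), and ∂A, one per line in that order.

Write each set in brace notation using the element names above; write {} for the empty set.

opens ⊆ A: {}, {q}; union → int = {q}
complement {p, s}; its interior {s}; cl(A) = X∖{s} = {q, r, p}
boundary = {q, r, p} ∖ {q} = {r, p}

int(A) = {q}
cl(A)  = {q, r, p}
∂A     = {r, p}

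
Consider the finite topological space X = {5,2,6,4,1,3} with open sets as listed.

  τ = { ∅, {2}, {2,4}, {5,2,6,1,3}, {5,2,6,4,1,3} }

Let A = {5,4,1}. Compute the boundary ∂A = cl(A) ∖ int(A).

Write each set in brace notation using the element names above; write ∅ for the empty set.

opens ⊆ A: ∅; union → int = ∅
complement {2,6,3}; its interior {2}; cl(A) = X∖{2} = {5,6,4,1,3}
boundary = {5,6,4,1,3} ∖ ∅ = {5,6,4,1,3}

{5,6,4,1,3}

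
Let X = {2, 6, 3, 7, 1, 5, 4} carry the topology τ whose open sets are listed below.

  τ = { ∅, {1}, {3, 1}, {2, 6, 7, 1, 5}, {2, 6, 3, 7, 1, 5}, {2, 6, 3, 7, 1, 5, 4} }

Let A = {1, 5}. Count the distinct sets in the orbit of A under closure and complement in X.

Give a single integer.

6

X∖A={2, 6, 3, 7, 4}, int(X∖A)=∅, hence cl(A)={2, 6, 3, 7, 1, 5, 4}
Orbit (k=closure, c=complement):
  1. A     = {1, 5}
  2. kA    = {2, 6, 3, 7, 1, 5, 4}
  3. cA    = {2, 6, 3, 7, 4}
  4. ckA   = ∅
  5. kcA   = {2, 6, 3, 7, 5, 4}
  6. ckcA  = {1}
(closed under both — stop)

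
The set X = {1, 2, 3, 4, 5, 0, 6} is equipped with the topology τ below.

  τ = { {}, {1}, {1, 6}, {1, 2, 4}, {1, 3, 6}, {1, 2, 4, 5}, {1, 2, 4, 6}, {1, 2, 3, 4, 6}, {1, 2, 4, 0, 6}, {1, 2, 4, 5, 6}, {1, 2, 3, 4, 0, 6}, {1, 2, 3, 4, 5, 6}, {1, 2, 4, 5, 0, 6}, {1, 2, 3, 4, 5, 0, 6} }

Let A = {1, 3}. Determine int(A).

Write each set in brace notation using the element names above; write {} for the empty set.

U open, U⊆A: {}, {1}. int(A) = ⋃ = {1}

{1}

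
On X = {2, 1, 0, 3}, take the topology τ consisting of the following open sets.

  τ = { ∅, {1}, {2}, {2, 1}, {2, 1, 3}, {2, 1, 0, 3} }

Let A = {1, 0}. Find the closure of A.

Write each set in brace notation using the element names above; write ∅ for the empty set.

cl via duality: int({2, 3}) = {2}, so X∖{2} = {1, 0, 3}

{1, 0, 3}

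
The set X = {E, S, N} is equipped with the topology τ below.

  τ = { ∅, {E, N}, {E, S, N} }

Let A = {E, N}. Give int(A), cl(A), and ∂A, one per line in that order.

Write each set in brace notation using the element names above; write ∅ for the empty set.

open subsets of A: ∅, {E, N}; so int(A) = {E, N}
closure: X∖int(X∖A) = X∖∅ = {E, S, N}
∂A = {E, S, N} minus {E, N} = {S}

int(A) = {E, N}
cl(A)  = {E, S, N}
∂A     = {S}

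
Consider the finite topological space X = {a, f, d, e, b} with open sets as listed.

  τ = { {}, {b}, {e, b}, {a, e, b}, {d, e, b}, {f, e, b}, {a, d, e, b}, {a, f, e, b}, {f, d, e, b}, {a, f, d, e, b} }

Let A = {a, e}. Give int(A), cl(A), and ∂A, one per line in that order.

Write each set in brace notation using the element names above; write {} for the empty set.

int(A) = {}
cl(A)  = {a, f, d, e}
∂A     = {a, f, d, e}

opens ⊆ A: {}; union → int = {}
complement {f, d, b}; its interior {b}; cl(A) = X∖{b} = {a, f, d, e}
boundary = {a, f, d, e} ∖ {} = {a, f, d, e}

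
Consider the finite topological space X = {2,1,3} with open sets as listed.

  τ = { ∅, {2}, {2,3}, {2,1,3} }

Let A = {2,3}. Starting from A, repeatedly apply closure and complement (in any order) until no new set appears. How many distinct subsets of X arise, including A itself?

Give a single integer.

4

closure: X∖int(X∖A) = X∖∅ = {2,1,3}
Let k=closure and c=complement:
  1. A     = {2,3}
  2. kA    = {2,1,3}
  3. cA    = {1}
  4. ckA   = ∅
— saturated at 4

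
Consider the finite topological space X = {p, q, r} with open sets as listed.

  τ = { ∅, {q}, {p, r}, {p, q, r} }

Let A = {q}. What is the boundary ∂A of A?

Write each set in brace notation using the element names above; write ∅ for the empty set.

∅

open subsets of A: ∅, {q}; so int(A) = {q}
closure: X∖int(X∖A) = X∖{p, r} = {q}
∂A = {q} minus {q} = ∅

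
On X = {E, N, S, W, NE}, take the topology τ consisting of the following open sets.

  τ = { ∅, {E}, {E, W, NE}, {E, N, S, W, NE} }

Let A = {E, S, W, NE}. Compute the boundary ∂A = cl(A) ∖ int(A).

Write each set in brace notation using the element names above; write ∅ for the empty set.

{N, S}

open subsets of A: ∅, {E}, {E, W, NE}; so int(A) = {E, W, NE}
closure: X∖int(X∖A) = X∖∅ = {E, N, S, W, NE}
∂A = {E, N, S, W, NE} minus {E, W, NE} = {N, S}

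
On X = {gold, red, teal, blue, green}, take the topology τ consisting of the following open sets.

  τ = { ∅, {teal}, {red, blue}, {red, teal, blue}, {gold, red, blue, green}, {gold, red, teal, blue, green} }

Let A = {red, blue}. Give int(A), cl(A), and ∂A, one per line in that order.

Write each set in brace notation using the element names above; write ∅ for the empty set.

int(A) = {red, blue}
cl(A)  = {gold, red, blue, green}
∂A     = {gold, green}

open subsets of A: ∅, {red, blue}; so int(A) = {red, blue}
closure: X∖int(X∖A) = X∖{teal} = {gold, red, blue, green}
∂A = {gold, red, blue, green} minus {red, blue} = {gold, green}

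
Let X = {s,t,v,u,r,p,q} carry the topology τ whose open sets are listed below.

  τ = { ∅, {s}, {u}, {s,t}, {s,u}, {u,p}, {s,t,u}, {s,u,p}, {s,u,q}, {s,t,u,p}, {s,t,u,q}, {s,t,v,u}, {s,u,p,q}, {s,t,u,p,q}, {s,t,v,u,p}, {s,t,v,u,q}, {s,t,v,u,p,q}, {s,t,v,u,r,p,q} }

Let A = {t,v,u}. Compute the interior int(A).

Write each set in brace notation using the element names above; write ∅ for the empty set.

{u}

U open, U⊆A: ∅, {u}. int(A) = ⋃ = {u}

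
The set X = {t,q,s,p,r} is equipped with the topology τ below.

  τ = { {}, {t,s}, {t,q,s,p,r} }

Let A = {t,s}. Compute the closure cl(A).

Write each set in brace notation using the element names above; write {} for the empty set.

{t,q,s,p,r}

cl via duality: int({q,p,r}) = {}, so X∖{} = {t,q,s,p,r}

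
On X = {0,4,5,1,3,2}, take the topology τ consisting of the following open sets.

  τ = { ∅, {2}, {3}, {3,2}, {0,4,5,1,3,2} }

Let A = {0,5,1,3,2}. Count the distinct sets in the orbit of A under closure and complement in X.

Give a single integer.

complement {4}; its interior ∅; cl(A) = X∖∅ = {0,4,5,1,3,2}
With k = closure, c = complement:
  1. A     = {0,5,1,3,2}
  2. kA    = {0,4,5,1,3,2}
  3. cA    = {4}
  4. ckA   = ∅
  5. kcA   = {0,4,5,1}
  6. ckcA  = {3,2}
k, c of each give nothing new

6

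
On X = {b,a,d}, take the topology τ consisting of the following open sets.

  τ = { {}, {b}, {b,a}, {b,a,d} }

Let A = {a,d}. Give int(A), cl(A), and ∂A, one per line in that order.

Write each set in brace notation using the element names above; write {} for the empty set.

open subsets of A: {}; so int(A) = {}
closure: X∖int(X∖A) = X∖{b} = {a,d}
∂A = {a,d} minus {} = {a,d}

int(A) = {}
cl(A)  = {a,d}
∂A     = {a,d}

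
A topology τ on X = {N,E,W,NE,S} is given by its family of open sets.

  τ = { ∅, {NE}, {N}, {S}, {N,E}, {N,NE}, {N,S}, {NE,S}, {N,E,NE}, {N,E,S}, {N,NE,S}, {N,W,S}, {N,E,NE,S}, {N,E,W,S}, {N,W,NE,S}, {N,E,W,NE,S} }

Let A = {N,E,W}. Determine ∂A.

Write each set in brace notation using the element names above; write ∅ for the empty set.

{W}

interior: largest open inside A is {N,E} (from ∅, {N}, {N,E})
cl via duality: int({NE,S}) = {NE,S}, so X∖{NE,S} = {N,E,W}
cl∖int = {W}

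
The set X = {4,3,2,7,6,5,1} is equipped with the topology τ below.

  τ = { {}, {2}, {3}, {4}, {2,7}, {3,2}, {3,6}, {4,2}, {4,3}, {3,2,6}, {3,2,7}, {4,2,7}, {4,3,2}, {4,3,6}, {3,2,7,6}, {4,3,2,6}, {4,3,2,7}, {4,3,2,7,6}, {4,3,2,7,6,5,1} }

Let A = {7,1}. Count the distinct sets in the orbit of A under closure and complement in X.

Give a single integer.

6

closure: X∖int(X∖A) = X∖{4,3,2,6} = {7,5,1}
Let k=closure and c=complement:
  1. A     = {7,1}
  2. kA    = {7,5,1}
  3. cA    = {4,3,2,6,5}
  4. ckA   = {4,3,2,6}
  5. kcA   = {4,3,2,7,6,5,1}
  6. ckcA  = {}
— saturated at 6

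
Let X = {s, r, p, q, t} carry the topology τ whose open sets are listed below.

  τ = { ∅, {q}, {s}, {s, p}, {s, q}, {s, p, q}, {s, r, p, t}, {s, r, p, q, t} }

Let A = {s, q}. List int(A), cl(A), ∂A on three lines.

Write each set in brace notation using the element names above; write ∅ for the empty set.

int(A) = {s, q}
cl(A)  = {s, r, p, q, t}
∂A     = {r, p, t}

open subsets of A: ∅, {q}, {s}, {s, q}; so int(A) = {s, q}
closure: X∖int(X∖A) = X∖∅ = {s, r, p, q, t}
∂A = {s, r, p, q, t} minus {s, q} = {r, p, t}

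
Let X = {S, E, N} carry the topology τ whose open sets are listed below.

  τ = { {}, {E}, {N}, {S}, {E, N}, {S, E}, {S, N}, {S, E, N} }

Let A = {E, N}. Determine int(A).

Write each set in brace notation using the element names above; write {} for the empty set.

{E, N}

open subsets of A: {}, {N}, {E}, {E, N}; so int(A) = {E, N}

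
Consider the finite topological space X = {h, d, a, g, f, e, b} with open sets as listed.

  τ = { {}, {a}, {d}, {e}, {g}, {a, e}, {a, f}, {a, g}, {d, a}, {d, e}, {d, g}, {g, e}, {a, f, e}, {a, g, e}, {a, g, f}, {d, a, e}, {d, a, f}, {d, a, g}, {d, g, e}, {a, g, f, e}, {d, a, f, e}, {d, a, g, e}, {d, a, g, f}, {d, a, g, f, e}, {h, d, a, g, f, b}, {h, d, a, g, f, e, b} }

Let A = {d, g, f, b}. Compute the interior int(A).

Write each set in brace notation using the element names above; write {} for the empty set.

opens ⊆ A: {}, {g}, {d}, {d, g}; union → int = {d, g}

{d, g}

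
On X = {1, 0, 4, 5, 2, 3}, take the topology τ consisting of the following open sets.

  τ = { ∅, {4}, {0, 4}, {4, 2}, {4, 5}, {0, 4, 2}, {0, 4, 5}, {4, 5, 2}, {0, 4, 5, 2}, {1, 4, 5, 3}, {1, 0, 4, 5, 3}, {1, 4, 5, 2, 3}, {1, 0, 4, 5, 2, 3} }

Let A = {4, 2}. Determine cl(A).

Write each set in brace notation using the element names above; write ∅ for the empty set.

complement {1, 0, 5, 3}; its interior ∅; cl(A) = X∖∅ = {1, 0, 4, 5, 2, 3}

{1, 0, 4, 5, 2, 3}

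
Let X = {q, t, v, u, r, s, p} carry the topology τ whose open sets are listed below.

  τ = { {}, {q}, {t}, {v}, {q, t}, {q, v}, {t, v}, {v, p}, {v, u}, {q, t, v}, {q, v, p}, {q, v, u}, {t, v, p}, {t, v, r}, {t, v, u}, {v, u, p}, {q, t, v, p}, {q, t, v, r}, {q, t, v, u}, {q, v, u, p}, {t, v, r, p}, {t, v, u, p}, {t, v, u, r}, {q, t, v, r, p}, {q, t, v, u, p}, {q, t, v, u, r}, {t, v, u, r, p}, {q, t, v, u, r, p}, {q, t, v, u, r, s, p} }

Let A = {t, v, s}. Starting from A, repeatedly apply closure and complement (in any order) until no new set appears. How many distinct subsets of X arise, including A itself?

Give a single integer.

X∖A={q, u, r, p}, int(X∖A)={q}, hence cl(A)={t, v, u, r, s, p}
Orbit (k=closure, c=complement):
  1. A     = {t, v, s}
  2. kA    = {t, v, u, r, s, p}
  3. cA    = {q, u, r, p}
  4. ckA   = {q}
  5. kcA   = {q, u, r, s, p}
  6. kckA  = {q, s}
  7. ckcA  = {t, v}
  8. ckckA = {t, v, u, r, p}
(closed under both — stop)

8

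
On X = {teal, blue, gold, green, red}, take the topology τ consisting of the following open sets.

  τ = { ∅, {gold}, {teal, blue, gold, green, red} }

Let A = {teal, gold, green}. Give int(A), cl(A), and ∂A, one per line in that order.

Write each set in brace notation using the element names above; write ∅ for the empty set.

int(A) = {gold}
cl(A)  = {teal, blue, gold, green, red}
∂A     = {teal, blue, green, red}

U open, U⊆A: ∅, {gold}. int(A) = ⋃ = {gold}
X∖A={blue, red}, int(X∖A)=∅, hence cl(A)={teal, blue, gold, green, red}
∂A: remove int from cl → {teal, blue, green, red}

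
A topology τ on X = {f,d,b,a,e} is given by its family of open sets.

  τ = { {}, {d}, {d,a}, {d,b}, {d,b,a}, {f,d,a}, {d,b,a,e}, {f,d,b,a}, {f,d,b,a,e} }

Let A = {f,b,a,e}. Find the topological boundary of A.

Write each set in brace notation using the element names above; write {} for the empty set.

{f,b,a,e}

opens ⊆ A: {}; union → int = {}
complement {d}; its interior {d}; cl(A) = X∖{d} = {f,b,a,e}
boundary = {f,b,a,e} ∖ {} = {f,b,a,e}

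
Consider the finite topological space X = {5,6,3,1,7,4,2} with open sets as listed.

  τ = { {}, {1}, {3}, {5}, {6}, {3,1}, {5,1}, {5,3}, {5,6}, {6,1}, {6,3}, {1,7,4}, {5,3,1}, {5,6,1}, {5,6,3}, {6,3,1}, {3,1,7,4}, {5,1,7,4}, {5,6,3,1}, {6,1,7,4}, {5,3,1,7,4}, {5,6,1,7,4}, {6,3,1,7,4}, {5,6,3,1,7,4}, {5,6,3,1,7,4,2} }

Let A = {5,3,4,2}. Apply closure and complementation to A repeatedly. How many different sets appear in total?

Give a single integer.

closure: X∖int(X∖A) = X∖{6,1} = {5,3,7,4,2}
Let k=closure and c=complement:
  1. A     = {5,3,4,2}
  2. kA    = {5,3,7,4,2}
  3. cA    = {6,1,7}
  4. ckA   = {6,1}
  5. kcA   = {6,1,7,4,2}
  6. ckcA  = {5,3}
  7. kckcA = {5,3,2}
  8. ckckcA = {6,1,7,4}
— saturated at 8

8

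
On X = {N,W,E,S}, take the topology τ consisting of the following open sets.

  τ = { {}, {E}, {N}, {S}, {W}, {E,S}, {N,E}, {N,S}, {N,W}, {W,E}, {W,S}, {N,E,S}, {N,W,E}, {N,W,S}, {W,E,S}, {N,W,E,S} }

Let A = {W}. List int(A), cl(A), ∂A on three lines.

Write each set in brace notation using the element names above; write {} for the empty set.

int(A) = {W}
cl(A)  = {W}
∂A     = {}

interior: largest open inside A is {W} (from {}, {W})
cl via duality: int({N,E,S}) = {N,E,S}, so X∖{N,E,S} = {W}
cl∖int = {}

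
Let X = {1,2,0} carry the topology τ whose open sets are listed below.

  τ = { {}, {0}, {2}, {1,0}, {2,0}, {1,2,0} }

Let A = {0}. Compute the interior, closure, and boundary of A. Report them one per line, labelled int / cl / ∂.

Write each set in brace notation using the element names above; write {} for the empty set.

int(A) = {0}
cl(A)  = {1,0}
∂A     = {1}

open subsets of A: {}, {0}; so int(A) = {0}
closure: X∖int(X∖A) = X∖{2} = {1,0}
∂A = {1,0} minus {0} = {1}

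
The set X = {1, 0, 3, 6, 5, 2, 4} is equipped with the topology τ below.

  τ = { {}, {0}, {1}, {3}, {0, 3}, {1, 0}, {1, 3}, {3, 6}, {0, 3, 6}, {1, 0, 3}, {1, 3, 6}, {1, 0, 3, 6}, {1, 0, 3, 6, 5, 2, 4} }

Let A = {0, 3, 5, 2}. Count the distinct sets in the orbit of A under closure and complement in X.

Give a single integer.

8

complement {1, 6, 4}; its interior {1}; cl(A) = X∖{1} = {0, 3, 6, 5, 2, 4}
With k = closure, c = complement:
  1. A     = {0, 3, 5, 2}
  2. kA    = {0, 3, 6, 5, 2, 4}
  3. cA    = {1, 6, 4}
  4. ckA   = {1}
  5. kcA   = {1, 6, 5, 2, 4}
  6. kckA  = {1, 5, 2, 4}
  7. ckcA  = {0, 3}
  8. ckckA = {0, 3, 6}
k, c of each give nothing new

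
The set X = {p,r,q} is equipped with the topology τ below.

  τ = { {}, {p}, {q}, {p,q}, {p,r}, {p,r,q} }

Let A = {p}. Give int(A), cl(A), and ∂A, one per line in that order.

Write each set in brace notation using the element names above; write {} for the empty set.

int(A) = {p}
cl(A)  = {p,r}
∂A     = {r}

opens ⊆ A: {}, {p}; union → int = {p}
complement {r,q}; its interior {q}; cl(A) = X∖{q} = {p,r}
boundary = {p,r} ∖ {p} = {r}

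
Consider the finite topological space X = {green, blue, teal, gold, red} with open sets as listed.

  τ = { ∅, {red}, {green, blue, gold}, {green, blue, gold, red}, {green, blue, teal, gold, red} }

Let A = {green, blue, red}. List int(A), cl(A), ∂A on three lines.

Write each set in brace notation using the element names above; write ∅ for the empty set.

interior: largest open inside A is {red} (from ∅, {red})
cl via duality: int({teal, gold}) = ∅, so X∖∅ = {green, blue, teal, gold, red}
cl∖int = {green, blue, teal, gold}

int(A) = {red}
cl(A)  = {green, blue, teal, gold, red}
∂A     = {green, blue, teal, gold}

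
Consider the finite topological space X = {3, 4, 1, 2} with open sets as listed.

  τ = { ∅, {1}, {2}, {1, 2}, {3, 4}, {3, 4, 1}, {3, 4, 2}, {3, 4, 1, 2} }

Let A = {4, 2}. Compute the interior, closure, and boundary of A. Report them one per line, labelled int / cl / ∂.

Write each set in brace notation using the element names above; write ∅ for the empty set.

int(A) = {2}
cl(A)  = {3, 4, 2}
∂A     = {3, 4}

U open, U⊆A: ∅, {2}. int(A) = ⋃ = {2}
X∖A={3, 1}, int(X∖A)={1}, hence cl(A)={3, 4, 2}
∂A: remove int from cl → {3, 4}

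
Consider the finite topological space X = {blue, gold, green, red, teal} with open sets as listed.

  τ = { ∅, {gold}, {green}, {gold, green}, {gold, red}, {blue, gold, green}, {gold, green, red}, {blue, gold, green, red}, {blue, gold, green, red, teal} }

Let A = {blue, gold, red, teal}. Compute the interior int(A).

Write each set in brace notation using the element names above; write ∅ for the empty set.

interior: largest open inside A is {gold, red} (from ∅, {gold}, {gold, red})

{gold, red}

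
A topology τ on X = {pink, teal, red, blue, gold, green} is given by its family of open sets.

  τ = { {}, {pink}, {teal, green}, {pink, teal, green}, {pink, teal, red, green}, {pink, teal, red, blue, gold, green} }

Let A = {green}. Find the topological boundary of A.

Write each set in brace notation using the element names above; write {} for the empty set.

opens ⊆ A: {}; union → int = {}
complement {pink, teal, red, blue, gold}; its interior {pink}; cl(A) = X∖{pink} = {teal, red, blue, gold, green}
boundary = {teal, red, blue, gold, green} ∖ {} = {teal, red, blue, gold, green}

{teal, red, blue, gold, green}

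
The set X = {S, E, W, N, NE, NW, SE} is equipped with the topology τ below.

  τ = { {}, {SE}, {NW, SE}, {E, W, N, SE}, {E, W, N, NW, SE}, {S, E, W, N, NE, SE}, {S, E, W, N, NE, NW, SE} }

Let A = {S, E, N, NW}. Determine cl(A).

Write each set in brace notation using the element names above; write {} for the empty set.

closure: X∖int(X∖A) = X∖{SE} = {S, E, W, N, NE, NW}

{S, E, W, N, NE, NW}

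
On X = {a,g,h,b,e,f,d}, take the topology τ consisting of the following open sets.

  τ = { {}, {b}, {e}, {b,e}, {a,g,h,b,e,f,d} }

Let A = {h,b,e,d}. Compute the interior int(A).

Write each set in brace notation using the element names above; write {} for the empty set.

opens ⊆ A: {}, {e}, {b}, {b,e}; union → int = {b,e}

{b,e}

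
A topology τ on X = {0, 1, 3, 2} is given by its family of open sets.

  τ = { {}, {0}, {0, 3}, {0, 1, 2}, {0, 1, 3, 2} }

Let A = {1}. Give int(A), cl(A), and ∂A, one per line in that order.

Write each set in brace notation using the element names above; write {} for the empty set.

int(A) = {}
cl(A)  = {1, 2}
∂A     = {1, 2}

interior: largest open inside A is {} (from {})
cl via duality: int({0, 3, 2}) = {0, 3}, so X∖{0, 3} = {1, 2}
cl∖int = {1, 2}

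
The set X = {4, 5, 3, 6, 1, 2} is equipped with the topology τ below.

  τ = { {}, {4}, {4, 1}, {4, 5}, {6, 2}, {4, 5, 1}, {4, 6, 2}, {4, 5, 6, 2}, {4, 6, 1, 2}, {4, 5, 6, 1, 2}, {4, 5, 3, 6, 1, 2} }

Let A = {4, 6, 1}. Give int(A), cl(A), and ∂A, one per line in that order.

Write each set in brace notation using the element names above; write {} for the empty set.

open subsets of A: {}, {4}, {4, 1}; so int(A) = {4, 1}
closure: X∖int(X∖A) = X∖{} = {4, 5, 3, 6, 1, 2}
∂A = {4, 5, 3, 6, 1, 2} minus {4, 1} = {5, 3, 6, 2}

int(A) = {4, 1}
cl(A)  = {4, 5, 3, 6, 1, 2}
∂A     = {5, 3, 6, 2}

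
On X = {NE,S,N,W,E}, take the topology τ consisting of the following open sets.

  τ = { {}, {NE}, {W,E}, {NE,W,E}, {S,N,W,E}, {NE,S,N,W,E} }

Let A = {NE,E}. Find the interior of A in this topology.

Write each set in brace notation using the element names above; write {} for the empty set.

interior: largest open inside A is {NE} (from {}, {NE})

{NE}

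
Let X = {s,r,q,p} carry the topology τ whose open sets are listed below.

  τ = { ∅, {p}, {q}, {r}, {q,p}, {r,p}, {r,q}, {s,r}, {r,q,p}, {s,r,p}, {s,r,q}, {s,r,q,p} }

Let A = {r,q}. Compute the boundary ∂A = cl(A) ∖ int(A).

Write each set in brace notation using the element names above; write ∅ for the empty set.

{s}

opens ⊆ A: ∅, {q}, {r}, {r,q}; union → int = {r,q}
complement {s,p}; its interior {p}; cl(A) = X∖{p} = {s,r,q}
boundary = {s,r,q} ∖ {r,q} = {s}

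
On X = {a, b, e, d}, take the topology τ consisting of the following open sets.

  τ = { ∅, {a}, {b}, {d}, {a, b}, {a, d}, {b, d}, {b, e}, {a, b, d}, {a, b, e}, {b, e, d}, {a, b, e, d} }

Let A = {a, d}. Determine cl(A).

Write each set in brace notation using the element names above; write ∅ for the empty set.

closure: X∖int(X∖A) = X∖{b, e} = {a, d}

{a, d}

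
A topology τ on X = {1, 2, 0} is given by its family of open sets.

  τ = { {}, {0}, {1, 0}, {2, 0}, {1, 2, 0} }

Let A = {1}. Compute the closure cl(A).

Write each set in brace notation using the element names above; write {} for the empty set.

cl via duality: int({2, 0}) = {2, 0}, so X∖{2, 0} = {1}

{1}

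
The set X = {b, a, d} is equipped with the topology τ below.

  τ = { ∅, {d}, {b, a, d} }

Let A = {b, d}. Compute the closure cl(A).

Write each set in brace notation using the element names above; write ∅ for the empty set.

closure: X∖int(X∖A) = X∖∅ = {b, a, d}

{b, a, d}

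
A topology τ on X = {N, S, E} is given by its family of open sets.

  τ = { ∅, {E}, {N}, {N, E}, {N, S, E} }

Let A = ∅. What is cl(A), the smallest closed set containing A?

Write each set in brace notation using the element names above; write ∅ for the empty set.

complement {N, S, E}; its interior {N, S, E}; cl(A) = X∖{N, S, E} = ∅

∅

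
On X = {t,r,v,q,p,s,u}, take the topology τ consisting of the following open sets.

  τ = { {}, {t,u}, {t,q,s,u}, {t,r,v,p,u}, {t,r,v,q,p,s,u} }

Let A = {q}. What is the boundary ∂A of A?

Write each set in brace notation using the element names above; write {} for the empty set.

open subsets of A: {}; so int(A) = {}
closure: X∖int(X∖A) = X∖{t,r,v,p,u} = {q,s}
∂A = {q,s} minus {} = {q,s}

{q,s}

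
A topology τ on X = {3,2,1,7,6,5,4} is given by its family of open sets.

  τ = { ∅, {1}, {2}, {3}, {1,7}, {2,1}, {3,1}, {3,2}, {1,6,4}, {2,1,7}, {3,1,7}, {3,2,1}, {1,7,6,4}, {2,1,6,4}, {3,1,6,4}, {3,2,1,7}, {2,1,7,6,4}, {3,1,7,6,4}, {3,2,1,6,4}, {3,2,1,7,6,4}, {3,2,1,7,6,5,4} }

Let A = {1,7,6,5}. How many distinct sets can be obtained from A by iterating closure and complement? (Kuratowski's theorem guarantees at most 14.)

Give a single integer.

8

closure: X∖int(X∖A) = X∖{3,2} = {1,7,6,5,4}
Let k=closure and c=complement:
  1. A     = {1,7,6,5}
  2. kA    = {1,7,6,5,4}
  3. cA    = {3,2,4}
  4. ckA   = {3,2}
  5. kcA   = {3,2,6,5,4}
  6. kckA  = {3,2,5}
  7. ckcA  = {1,7}
  8. ckckA = {1,7,6,4}
— saturated at 8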